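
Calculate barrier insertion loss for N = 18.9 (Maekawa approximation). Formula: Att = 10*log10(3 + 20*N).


3 + 20*N = 3 + 20*18.9 = 381
Att = 10*log10(381) = 25.809 dB


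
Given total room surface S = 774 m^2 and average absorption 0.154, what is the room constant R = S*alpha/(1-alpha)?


R = 774 * 0.154 / (1 - 0.154) = 140.89 m^2


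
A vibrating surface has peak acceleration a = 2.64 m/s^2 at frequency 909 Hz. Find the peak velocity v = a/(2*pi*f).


omega = 2*pi*f = 2*pi*909 = 5711.42 rad/s
v = a / omega = 2.64 / 5711.42 = 0.00046223 m/s


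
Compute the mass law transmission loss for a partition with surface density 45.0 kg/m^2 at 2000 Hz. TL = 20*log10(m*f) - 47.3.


m * f = 45.0 * 2000 = 90000
20*log10(90000) = 99.0849 dB
TL = 99.0849 - 47.3 = 51.785 dB


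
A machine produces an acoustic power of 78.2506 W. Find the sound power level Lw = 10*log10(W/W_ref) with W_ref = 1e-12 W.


W / W_ref = 78.2506 / 1e-12 = 7.82506e+13
Lw = 10 * log10(7.82506e+13) = 138.93 dB


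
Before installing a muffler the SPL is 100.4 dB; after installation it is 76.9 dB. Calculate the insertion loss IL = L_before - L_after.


Insertion loss = SPL without muffler - SPL with muffler
IL = 100.4 - 76.9 = 23.5 dB


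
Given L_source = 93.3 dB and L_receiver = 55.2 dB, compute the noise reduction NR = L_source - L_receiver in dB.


NR = L_source - L_receiver (difference between source and receiving room levels)
NR = 93.3 - 55.2 = 38.1 dB


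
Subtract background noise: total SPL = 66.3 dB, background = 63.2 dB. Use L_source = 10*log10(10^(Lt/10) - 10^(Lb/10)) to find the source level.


10^(66.3/10) = 4.2658e+06
10^(63.2/10) = 2.0893e+06
Difference = 4.2658e+06 - 2.0893e+06 = 2.1765e+06
L_source = 10*log10(2.1765e+06) = 63.378 dB


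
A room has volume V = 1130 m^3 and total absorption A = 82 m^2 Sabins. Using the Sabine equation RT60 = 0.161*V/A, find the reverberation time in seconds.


RT60 = 0.161 * 1130 / 82 = 2.2187 s


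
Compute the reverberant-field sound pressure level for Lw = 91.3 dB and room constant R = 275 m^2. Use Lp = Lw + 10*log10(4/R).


4/R = 4/275 = 0.0145455
Lp = 91.3 + 10*log10(0.0145455) = 72.927 dB


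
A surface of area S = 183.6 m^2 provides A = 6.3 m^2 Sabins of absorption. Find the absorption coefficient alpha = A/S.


Absorption coefficient = absorbed power / incident power
alpha = A / S = 6.3 / 183.6 = 0.034314


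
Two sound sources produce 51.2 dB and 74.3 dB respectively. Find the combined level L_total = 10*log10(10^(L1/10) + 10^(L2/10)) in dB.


10^(51.2/10) = 131826
10^(74.3/10) = 2.69153e+07
Sum = 131826 + 2.69153e+07 = 2.70471e+07
L_total = 10*log10(2.70471e+07) = 74.321 dB


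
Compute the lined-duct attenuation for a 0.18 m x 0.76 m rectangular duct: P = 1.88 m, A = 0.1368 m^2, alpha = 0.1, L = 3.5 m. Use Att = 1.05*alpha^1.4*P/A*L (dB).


alpha^1.4 = 0.1^1.4 = 0.0398107
Attenuation rate = 1.05 * alpha^1.4 * P / A
= 1.05 * 0.0398107 * 1.88 / 0.1368 = 0.574461 dB/m
Total Att = 0.574461 * 3.5 = 2.0106 dB


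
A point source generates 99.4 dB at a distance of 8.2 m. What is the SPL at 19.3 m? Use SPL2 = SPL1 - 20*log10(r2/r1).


r2/r1 = 19.3/8.2 = 2.35366
Correction = 20*log10(2.35366) = 7.43487 dB
SPL2 = 99.4 - 7.43487 = 91.965 dB


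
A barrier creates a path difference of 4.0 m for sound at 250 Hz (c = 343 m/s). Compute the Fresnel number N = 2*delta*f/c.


N = 2*delta*f/c = 2*delta/lambda, where lambda = c/f
lambda = 343 / 250 = 1.372 m
N = 2 * 4.0 / 1.372 = 5.8309


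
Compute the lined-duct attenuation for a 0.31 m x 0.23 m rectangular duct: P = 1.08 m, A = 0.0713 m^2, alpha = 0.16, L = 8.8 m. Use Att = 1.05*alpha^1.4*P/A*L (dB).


alpha^1.4 = 0.16^1.4 = 0.076872
Attenuation rate = 1.05 * alpha^1.4 * P / A
= 1.05 * 0.076872 * 1.08 / 0.0713 = 1.22262 dB/m
Total Att = 1.22262 * 8.8 = 10.759 dB


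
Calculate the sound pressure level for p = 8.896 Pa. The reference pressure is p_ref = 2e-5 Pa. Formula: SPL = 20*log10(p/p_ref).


p / p_ref = 8.896 / 2e-5 = 444800
SPL = 20 * log10(444800) = 112.96 dB


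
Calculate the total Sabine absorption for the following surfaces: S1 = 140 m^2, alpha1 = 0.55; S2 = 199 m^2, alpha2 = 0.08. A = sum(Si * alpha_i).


140 * 0.55 = 77
199 * 0.08 = 15.92
A_total = 77 + 15.92 = 92.92 m^2


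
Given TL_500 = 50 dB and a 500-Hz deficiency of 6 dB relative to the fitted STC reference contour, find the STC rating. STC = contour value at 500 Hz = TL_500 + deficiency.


By ASTM E413, STC = value of the fitted reference contour at 500 Hz.
Contour value at 500 Hz = TL_500 + deficiency = 50 + 6 = 56
STC = 56


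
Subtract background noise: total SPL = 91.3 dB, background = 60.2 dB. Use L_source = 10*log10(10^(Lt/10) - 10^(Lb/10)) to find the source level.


10^(91.3/10) = 1.34896e+09
10^(60.2/10) = 1.04713e+06
Difference = 1.34896e+09 - 1.04713e+06 = 1.34791e+09
L_source = 10*log10(1.34791e+09) = 91.297 dB


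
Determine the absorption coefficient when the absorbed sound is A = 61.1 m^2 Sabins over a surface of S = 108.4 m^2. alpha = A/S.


Absorption coefficient = absorbed power / incident power
alpha = A / S = 61.1 / 108.4 = 0.56365


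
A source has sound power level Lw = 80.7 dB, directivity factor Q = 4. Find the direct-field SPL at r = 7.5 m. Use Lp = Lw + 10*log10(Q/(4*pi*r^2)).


4*pi*r^2 = 4*pi*7.5^2 = 706.858 m^2
Q / (4*pi*r^2) = 4 / 706.858 = 0.00565885
Lp = 80.7 + 10*log10(0.00565885) = 58.227 dB


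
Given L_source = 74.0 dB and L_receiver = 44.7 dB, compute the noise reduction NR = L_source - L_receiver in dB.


NR = L_source - L_receiver (difference between source and receiving room levels)
NR = 74.0 - 44.7 = 29.3 dB


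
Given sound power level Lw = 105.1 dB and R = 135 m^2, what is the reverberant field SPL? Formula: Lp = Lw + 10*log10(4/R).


4/R = 4/135 = 0.0296296
Lp = 105.1 + 10*log10(0.0296296) = 89.817 dB


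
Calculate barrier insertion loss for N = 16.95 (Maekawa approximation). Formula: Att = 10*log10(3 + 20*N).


3 + 20*N = 3 + 20*16.95 = 342
Att = 10*log10(342) = 25.34 dB


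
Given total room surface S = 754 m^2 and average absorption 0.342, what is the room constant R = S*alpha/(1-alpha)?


R = 754 * 0.342 / (1 - 0.342) = 391.9 m^2


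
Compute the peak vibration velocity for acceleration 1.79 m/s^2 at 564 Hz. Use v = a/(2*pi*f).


omega = 2*pi*f = 2*pi*564 = 3543.72 rad/s
v = a / omega = 1.79 / 3543.72 = 0.00050512 m/s


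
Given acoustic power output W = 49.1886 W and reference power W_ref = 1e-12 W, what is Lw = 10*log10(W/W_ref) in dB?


W / W_ref = 49.1886 / 1e-12 = 4.91886e+13
Lw = 10 * log10(4.91886e+13) = 136.92 dB


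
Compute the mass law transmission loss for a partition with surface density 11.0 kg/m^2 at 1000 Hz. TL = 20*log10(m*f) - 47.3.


m * f = 11.0 * 1000 = 11000
20*log10(11000) = 80.8279 dB
TL = 80.8279 - 47.3 = 33.528 dB


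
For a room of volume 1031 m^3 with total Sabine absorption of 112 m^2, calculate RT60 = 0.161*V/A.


RT60 = 0.161 * 1031 / 112 = 1.4821 s


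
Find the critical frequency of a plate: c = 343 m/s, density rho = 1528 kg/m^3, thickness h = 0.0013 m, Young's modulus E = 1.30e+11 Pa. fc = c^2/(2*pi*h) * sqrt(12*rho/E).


12*rho/E = 12*1528/1.30e+11 = 1.41046e-07
sqrt(12*rho/E) = sqrt(1.41046e-07) = 0.000375561
c^2/(2*pi*h) = 343^2/(2*pi*0.0013) = 1.44034e+07
fc = 1.44034e+07 * 0.000375561 = 5409.4 Hz


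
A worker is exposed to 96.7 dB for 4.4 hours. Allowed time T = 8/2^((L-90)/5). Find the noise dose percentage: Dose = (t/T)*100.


T_allowed = 8 / 2^((96.7 - 90)/5) = 3.16017 hr
Dose = 4.4 / 3.16017 * 100 = 139.23 %


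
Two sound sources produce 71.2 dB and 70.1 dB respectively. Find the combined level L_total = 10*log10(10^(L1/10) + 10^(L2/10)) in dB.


10^(71.2/10) = 1.31826e+07
10^(70.1/10) = 1.02329e+07
Sum = 1.31826e+07 + 1.02329e+07 = 2.34155e+07
L_total = 10*log10(2.34155e+07) = 73.695 dB


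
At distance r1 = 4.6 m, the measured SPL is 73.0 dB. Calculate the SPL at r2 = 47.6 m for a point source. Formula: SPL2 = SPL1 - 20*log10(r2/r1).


r2/r1 = 47.6/4.6 = 10.3478
Correction = 20*log10(10.3478) = 20.297 dB
SPL2 = 73.0 - 20.297 = 52.703 dB


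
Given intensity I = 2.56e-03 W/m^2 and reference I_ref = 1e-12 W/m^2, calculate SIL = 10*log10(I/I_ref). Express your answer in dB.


I / I_ref = 2.56e-03 / 1e-12 = 2.56e+09
SIL = 10 * log10(2.56e+09) = 94.082 dB


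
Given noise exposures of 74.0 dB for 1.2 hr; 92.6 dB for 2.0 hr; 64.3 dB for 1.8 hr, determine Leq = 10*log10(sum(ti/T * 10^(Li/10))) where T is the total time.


T_total = 1.2 + 2.0 + 1.8 = 5.0 hr
(1.2/5.0) * 10^(74.0/10) = 6.02853e+06
(2.0/5.0) * 10^(92.6/10) = 7.2788e+08
(1.8/5.0) * 10^(64.3/10) = 968953
Sum = 6.02853e+06 + 7.2788e+08 + 968953 = 7.34877e+08
Leq = 10*log10(7.34877e+08) = 88.662 dB


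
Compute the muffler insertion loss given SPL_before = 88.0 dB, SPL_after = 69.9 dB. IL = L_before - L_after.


Insertion loss = SPL without muffler - SPL with muffler
IL = 88.0 - 69.9 = 18.1 dB


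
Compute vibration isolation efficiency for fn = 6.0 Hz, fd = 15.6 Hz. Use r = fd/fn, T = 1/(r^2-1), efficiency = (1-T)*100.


r = 15.6 / 6.0 = 2.6
r^2 - 1 = 2.6^2 - 1 = 5.76
T = 1/5.76 = 0.173611
Efficiency = (1 - 0.173611)*100 = 82.639 %


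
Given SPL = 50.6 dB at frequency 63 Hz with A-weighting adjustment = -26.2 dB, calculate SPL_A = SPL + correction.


A-weighting table: 63 Hz -> -26.2 dB correction
SPL_A = SPL + correction = 50.6 + (-26.2) = 24.4 dBA


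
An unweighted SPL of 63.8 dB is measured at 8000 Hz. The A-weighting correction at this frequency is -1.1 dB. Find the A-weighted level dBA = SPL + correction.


A-weighting table: 8000 Hz -> -1.1 dB correction
SPL_A = SPL + correction = 63.8 + (-1.1) = 62.7 dBA


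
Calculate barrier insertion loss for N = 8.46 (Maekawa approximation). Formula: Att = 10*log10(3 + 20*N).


3 + 20*N = 3 + 20*8.46 = 172.2
Att = 10*log10(172.2) = 22.36 dB


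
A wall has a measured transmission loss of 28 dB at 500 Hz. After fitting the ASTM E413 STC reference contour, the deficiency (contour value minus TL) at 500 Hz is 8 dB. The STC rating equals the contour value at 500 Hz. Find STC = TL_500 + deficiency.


By ASTM E413, STC = value of the fitted reference contour at 500 Hz.
Contour value at 500 Hz = TL_500 + deficiency = 28 + 8 = 36
STC = 36


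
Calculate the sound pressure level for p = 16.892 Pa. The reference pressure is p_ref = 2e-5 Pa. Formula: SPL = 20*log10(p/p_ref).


p / p_ref = 16.892 / 2e-5 = 844600
SPL = 20 * log10(844600) = 118.53 dB


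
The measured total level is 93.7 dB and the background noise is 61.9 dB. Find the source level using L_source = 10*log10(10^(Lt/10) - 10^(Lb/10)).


10^(93.7/10) = 2.34423e+09
10^(61.9/10) = 1.54882e+06
Difference = 2.34423e+09 - 1.54882e+06 = 2.34268e+09
L_source = 10*log10(2.34268e+09) = 93.697 dB


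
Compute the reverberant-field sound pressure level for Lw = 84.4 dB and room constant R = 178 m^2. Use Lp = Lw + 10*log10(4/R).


4/R = 4/178 = 0.0224719
Lp = 84.4 + 10*log10(0.0224719) = 67.916 dB


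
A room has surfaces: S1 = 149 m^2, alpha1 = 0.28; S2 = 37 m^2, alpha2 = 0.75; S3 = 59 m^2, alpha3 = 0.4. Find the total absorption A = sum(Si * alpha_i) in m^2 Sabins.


149 * 0.28 = 41.72
37 * 0.75 = 27.75
59 * 0.4 = 23.6
A_total = 41.72 + 27.75 + 23.6 = 93.07 m^2


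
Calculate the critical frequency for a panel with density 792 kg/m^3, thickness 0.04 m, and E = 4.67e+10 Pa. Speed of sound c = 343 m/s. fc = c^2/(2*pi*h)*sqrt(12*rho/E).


12*rho/E = 12*792/4.67e+10 = 2.03512e-07
sqrt(12*rho/E) = sqrt(2.03512e-07) = 0.000451123
c^2/(2*pi*h) = 343^2/(2*pi*0.04) = 468110
fc = 468110 * 0.000451123 = 211.18 Hz


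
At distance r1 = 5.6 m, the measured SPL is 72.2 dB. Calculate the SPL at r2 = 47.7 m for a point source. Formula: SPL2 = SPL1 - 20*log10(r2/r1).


r2/r1 = 47.7/5.6 = 8.51786
Correction = 20*log10(8.51786) = 18.6066 dB
SPL2 = 72.2 - 18.6066 = 53.593 dB


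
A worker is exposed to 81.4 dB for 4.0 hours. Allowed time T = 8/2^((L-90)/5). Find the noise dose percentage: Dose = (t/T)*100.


T_allowed = 8 / 2^((81.4 - 90)/5) = 26.3549 hr
Dose = 4.0 / 26.3549 * 100 = 15.177 %


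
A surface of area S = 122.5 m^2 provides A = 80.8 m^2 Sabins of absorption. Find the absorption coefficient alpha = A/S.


Absorption coefficient = absorbed power / incident power
alpha = A / S = 80.8 / 122.5 = 0.65959


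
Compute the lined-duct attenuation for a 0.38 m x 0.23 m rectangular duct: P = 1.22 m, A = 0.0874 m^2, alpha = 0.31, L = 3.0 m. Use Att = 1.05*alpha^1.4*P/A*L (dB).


alpha^1.4 = 0.31^1.4 = 0.194047
Attenuation rate = 1.05 * alpha^1.4 * P / A
= 1.05 * 0.194047 * 1.22 / 0.0874 = 2.8441 dB/m
Total Att = 2.8441 * 3.0 = 8.5323 dB


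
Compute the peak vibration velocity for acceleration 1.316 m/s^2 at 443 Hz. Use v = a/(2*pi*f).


omega = 2*pi*f = 2*pi*443 = 2783.45 rad/s
v = a / omega = 1.316 / 2783.45 = 0.00047279 m/s


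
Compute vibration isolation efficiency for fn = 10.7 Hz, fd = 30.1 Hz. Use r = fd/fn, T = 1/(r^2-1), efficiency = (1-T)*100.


r = 30.1 / 10.7 = 2.81308
r^2 - 1 = 2.81308^2 - 1 = 6.91342
T = 1/6.91342 = 0.144646
Efficiency = (1 - 0.144646)*100 = 85.535 %


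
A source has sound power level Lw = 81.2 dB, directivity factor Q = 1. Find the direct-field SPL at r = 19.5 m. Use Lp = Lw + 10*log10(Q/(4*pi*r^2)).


4*pi*r^2 = 4*pi*19.5^2 = 4778.36 m^2
Q / (4*pi*r^2) = 1 / 4778.36 = 0.000209277
Lp = 81.2 + 10*log10(0.000209277) = 44.407 dB


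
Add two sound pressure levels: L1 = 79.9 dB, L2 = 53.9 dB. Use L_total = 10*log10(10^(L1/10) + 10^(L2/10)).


10^(79.9/10) = 9.77237e+07
10^(53.9/10) = 245471
Sum = 9.77237e+07 + 245471 = 9.79692e+07
L_total = 10*log10(9.79692e+07) = 79.911 dB


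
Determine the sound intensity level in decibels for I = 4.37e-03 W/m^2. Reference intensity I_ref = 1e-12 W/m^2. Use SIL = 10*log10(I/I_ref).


I / I_ref = 4.37e-03 / 1e-12 = 4.37e+09
SIL = 10 * log10(4.37e+09) = 96.405 dB


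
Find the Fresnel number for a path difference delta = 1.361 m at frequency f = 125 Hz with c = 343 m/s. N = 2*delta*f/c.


N = 2*delta*f/c = 2*delta/lambda, where lambda = c/f
lambda = 343 / 125 = 2.744 m
N = 2 * 1.361 / 2.744 = 0.99198


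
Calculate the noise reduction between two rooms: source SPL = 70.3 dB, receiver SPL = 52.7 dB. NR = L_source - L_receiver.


NR = L_source - L_receiver (difference between source and receiving room levels)
NR = 70.3 - 52.7 = 17.6 dB


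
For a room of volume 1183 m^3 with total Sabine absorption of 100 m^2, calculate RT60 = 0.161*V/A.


RT60 = 0.161 * 1183 / 100 = 1.9046 s


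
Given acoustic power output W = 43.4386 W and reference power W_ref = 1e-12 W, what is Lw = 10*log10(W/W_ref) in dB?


W / W_ref = 43.4386 / 1e-12 = 4.34386e+13
Lw = 10 * log10(4.34386e+13) = 136.38 dB


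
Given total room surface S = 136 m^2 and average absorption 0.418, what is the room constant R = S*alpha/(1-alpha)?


R = 136 * 0.418 / (1 - 0.418) = 97.677 m^2


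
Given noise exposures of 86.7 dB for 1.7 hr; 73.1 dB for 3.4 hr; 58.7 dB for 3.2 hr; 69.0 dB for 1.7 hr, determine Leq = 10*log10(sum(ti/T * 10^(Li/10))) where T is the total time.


T_total = 1.7 + 3.4 + 3.2 + 1.7 = 10.0 hr
(1.7/10.0) * 10^(86.7/10) = 7.9515e+07
(3.4/10.0) * 10^(73.1/10) = 6.94191e+06
(3.2/10.0) * 10^(58.7/10) = 237219
(1.7/10.0) * 10^(69.0/10) = 1.35036e+06
Sum = 7.9515e+07 + 6.94191e+06 + 237219 + 1.35036e+06 = 8.80445e+07
Leq = 10*log10(8.80445e+07) = 79.447 dB


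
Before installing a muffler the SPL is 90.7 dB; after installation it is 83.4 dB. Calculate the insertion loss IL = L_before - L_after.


Insertion loss = SPL without muffler - SPL with muffler
IL = 90.7 - 83.4 = 7.3 dB


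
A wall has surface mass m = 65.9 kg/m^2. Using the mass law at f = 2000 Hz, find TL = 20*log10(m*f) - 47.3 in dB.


m * f = 65.9 * 2000 = 131800
20*log10(131800) = 102.398 dB
TL = 102.398 - 47.3 = 55.098 dB


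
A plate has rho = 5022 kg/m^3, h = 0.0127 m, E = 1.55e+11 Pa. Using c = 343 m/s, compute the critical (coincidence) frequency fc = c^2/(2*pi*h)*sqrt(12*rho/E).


12*rho/E = 12*5022/1.55e+11 = 3.888e-07
sqrt(12*rho/E) = sqrt(3.888e-07) = 0.000623538
c^2/(2*pi*h) = 343^2/(2*pi*0.0127) = 1.47436e+06
fc = 1.47436e+06 * 0.000623538 = 919.32 Hz


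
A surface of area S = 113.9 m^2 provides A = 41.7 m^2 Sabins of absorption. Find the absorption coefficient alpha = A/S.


Absorption coefficient = absorbed power / incident power
alpha = A / S = 41.7 / 113.9 = 0.36611


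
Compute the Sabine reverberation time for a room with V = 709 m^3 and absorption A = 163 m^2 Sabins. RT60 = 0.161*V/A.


RT60 = 0.161 * 709 / 163 = 0.7003 s


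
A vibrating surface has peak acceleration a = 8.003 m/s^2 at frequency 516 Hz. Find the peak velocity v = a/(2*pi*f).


omega = 2*pi*f = 2*pi*516 = 3242.12 rad/s
v = a / omega = 8.003 / 3242.12 = 0.0024684 m/s


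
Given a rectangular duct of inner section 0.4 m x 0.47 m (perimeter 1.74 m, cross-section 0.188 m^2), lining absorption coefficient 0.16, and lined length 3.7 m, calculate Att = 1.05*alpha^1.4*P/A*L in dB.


alpha^1.4 = 0.16^1.4 = 0.076872
Attenuation rate = 1.05 * alpha^1.4 * P / A
= 1.05 * 0.076872 * 1.74 / 0.188 = 0.747049 dB/m
Total Att = 0.747049 * 3.7 = 2.7641 dB


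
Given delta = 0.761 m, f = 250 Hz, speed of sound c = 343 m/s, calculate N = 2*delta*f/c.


N = 2*delta*f/c = 2*delta/lambda, where lambda = c/f
lambda = 343 / 250 = 1.372 m
N = 2 * 0.761 / 1.372 = 1.1093


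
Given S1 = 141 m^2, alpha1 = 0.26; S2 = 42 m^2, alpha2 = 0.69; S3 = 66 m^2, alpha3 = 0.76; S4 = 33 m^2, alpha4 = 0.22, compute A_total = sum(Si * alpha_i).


141 * 0.26 = 36.66
42 * 0.69 = 28.98
66 * 0.76 = 50.16
33 * 0.22 = 7.26
A_total = 36.66 + 28.98 + 50.16 + 7.26 = 123.06 m^2


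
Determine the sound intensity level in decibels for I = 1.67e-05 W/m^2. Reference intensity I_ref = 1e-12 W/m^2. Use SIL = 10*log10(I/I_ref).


I / I_ref = 1.67e-05 / 1e-12 = 1.67e+07
SIL = 10 * log10(1.67e+07) = 72.227 dB


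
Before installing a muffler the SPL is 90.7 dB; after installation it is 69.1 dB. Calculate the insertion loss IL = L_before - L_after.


Insertion loss = SPL without muffler - SPL with muffler
IL = 90.7 - 69.1 = 21.6 dB


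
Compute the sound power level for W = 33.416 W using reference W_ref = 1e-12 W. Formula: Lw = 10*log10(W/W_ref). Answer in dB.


W / W_ref = 33.416 / 1e-12 = 3.3416e+13
Lw = 10 * log10(3.3416e+13) = 135.24 dB


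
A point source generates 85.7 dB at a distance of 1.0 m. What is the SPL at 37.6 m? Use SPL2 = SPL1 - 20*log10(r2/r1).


r2/r1 = 37.6/1.0 = 37.6
Correction = 20*log10(37.6) = 31.5038 dB
SPL2 = 85.7 - 31.5038 = 54.196 dB


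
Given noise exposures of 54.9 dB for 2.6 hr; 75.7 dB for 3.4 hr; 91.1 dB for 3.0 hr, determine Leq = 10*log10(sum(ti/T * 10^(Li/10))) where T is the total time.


T_total = 2.6 + 3.4 + 3.0 = 9.0 hr
(2.6/9.0) * 10^(54.9/10) = 89275.2
(3.4/9.0) * 10^(75.7/10) = 1.40358e+07
(3.0/9.0) * 10^(91.1/10) = 4.29417e+08
Sum = 89275.2 + 1.40358e+07 + 4.29417e+08 = 4.43542e+08
Leq = 10*log10(4.43542e+08) = 86.469 dB


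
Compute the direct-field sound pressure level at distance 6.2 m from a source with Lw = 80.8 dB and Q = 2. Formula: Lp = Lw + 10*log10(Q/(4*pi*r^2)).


4*pi*r^2 = 4*pi*6.2^2 = 483.051 m^2
Q / (4*pi*r^2) = 2 / 483.051 = 0.00414035
Lp = 80.8 + 10*log10(0.00414035) = 56.97 dB


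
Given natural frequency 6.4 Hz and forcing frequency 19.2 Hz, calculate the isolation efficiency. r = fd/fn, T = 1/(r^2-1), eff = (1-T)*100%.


r = 19.2 / 6.4 = 3
r^2 - 1 = 3^2 - 1 = 8
T = 1/8 = 0.125
Efficiency = (1 - 0.125)*100 = 87.5 %


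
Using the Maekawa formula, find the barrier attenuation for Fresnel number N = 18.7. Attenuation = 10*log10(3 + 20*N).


3 + 20*N = 3 + 20*18.7 = 377
Att = 10*log10(377) = 25.763 dB


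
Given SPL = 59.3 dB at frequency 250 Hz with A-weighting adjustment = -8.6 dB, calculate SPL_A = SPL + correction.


A-weighting table: 250 Hz -> -8.6 dB correction
SPL_A = SPL + correction = 59.3 + (-8.6) = 50.7 dBA


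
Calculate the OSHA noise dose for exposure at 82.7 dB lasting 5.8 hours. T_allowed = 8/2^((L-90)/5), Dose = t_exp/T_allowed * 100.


T_allowed = 8 / 2^((82.7 - 90)/5) = 22.0087 hr
Dose = 5.8 / 22.0087 * 100 = 26.353 %


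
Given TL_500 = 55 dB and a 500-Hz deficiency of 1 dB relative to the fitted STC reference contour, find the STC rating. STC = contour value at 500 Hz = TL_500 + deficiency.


By ASTM E413, STC = value of the fitted reference contour at 500 Hz.
Contour value at 500 Hz = TL_500 + deficiency = 55 + 1 = 56
STC = 56


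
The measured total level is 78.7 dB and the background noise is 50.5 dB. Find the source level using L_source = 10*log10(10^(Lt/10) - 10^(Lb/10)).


10^(78.7/10) = 7.4131e+07
10^(50.5/10) = 112202
Difference = 7.4131e+07 - 112202 = 7.40188e+07
L_source = 10*log10(7.40188e+07) = 78.693 dB


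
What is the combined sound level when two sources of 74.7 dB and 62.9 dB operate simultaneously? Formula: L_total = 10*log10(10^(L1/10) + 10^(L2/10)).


10^(74.7/10) = 2.95121e+07
10^(62.9/10) = 1.94984e+06
Sum = 2.95121e+07 + 1.94984e+06 = 3.14619e+07
L_total = 10*log10(3.14619e+07) = 74.978 dB


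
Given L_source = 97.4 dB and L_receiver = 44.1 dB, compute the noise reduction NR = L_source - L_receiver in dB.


NR = L_source - L_receiver (difference between source and receiving room levels)
NR = 97.4 - 44.1 = 53.3 dB


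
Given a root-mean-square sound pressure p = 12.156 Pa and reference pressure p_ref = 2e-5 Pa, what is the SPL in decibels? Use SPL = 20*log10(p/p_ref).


p / p_ref = 12.156 / 2e-5 = 607800
SPL = 20 * log10(607800) = 115.68 dB


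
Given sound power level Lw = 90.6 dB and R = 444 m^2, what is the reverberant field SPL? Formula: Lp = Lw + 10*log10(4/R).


4/R = 4/444 = 0.00900901
Lp = 90.6 + 10*log10(0.00900901) = 70.147 dB


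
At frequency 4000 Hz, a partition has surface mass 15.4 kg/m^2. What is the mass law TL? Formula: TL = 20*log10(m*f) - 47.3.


m * f = 15.4 * 4000 = 61600
20*log10(61600) = 95.7916 dB
TL = 95.7916 - 47.3 = 48.492 dB


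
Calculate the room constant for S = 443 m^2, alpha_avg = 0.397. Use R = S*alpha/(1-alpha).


R = 443 * 0.397 / (1 - 0.397) = 291.66 m^2


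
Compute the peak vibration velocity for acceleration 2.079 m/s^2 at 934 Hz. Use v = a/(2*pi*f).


omega = 2*pi*f = 2*pi*934 = 5868.5 rad/s
v = a / omega = 2.079 / 5868.5 = 0.00035426 m/s


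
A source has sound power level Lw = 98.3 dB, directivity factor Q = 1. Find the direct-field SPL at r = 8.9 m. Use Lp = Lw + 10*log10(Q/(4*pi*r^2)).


4*pi*r^2 = 4*pi*8.9^2 = 995.382 m^2
Q / (4*pi*r^2) = 1 / 995.382 = 0.00100464
Lp = 98.3 + 10*log10(0.00100464) = 68.32 dB


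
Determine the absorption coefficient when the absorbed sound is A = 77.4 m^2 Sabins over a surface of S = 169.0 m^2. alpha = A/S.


Absorption coefficient = absorbed power / incident power
alpha = A / S = 77.4 / 169.0 = 0.45799


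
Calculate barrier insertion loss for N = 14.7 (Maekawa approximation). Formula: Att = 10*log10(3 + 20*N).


3 + 20*N = 3 + 20*14.7 = 297
Att = 10*log10(297) = 24.728 dB


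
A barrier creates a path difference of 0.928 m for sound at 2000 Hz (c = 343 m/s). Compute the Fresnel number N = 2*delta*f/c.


N = 2*delta*f/c = 2*delta/lambda, where lambda = c/f
lambda = 343 / 2000 = 0.1715 m
N = 2 * 0.928 / 0.1715 = 10.822


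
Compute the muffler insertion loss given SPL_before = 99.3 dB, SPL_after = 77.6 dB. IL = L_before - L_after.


Insertion loss = SPL without muffler - SPL with muffler
IL = 99.3 - 77.6 = 21.7 dB


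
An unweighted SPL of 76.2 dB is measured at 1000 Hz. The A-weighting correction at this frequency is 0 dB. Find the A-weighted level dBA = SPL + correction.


A-weighting table: 1000 Hz -> 0 dB correction
SPL_A = SPL + correction = 76.2 + (0) = 76.2 dBA


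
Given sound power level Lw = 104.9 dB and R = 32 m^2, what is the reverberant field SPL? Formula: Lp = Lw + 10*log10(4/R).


4/R = 4/32 = 0.125
Lp = 104.9 + 10*log10(0.125) = 95.869 dB


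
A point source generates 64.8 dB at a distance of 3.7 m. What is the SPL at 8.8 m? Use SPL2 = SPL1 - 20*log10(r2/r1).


r2/r1 = 8.8/3.7 = 2.37838
Correction = 20*log10(2.37838) = 7.52562 dB
SPL2 = 64.8 - 7.52562 = 57.274 dB


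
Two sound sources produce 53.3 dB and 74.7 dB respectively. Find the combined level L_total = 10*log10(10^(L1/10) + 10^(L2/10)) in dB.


10^(53.3/10) = 213796
10^(74.7/10) = 2.95121e+07
Sum = 213796 + 2.95121e+07 = 2.97259e+07
L_total = 10*log10(2.97259e+07) = 74.731 dB


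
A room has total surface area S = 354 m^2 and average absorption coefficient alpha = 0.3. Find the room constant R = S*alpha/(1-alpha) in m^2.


R = 354 * 0.3 / (1 - 0.3) = 151.71 m^2


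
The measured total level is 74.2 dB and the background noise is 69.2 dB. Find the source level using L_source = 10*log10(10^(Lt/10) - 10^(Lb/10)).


10^(74.2/10) = 2.63027e+07
10^(69.2/10) = 8.31764e+06
Difference = 2.63027e+07 - 8.31764e+06 = 1.79851e+07
L_source = 10*log10(1.79851e+07) = 72.549 dB


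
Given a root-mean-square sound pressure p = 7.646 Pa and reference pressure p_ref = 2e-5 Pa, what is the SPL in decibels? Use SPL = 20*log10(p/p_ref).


p / p_ref = 7.646 / 2e-5 = 382300
SPL = 20 * log10(382300) = 111.65 dB


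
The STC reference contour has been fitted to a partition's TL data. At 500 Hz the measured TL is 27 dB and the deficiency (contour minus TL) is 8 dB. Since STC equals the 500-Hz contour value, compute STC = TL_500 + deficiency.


By ASTM E413, STC = value of the fitted reference contour at 500 Hz.
Contour value at 500 Hz = TL_500 + deficiency = 27 + 8 = 35
STC = 35


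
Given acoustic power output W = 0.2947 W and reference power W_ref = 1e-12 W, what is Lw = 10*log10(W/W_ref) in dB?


W / W_ref = 0.2947 / 1e-12 = 2.947e+11
Lw = 10 * log10(2.947e+11) = 114.69 dB


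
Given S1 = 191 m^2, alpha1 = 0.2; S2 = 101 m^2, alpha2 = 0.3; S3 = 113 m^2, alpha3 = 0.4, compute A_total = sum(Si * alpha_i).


191 * 0.2 = 38.2
101 * 0.3 = 30.3
113 * 0.4 = 45.2
A_total = 38.2 + 30.3 + 45.2 = 113.7 m^2


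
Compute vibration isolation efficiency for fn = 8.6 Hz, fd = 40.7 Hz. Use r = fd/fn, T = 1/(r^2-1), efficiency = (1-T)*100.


r = 40.7 / 8.6 = 4.73256
r^2 - 1 = 4.73256^2 - 1 = 21.3971
T = 1/21.3971 = 0.0467353
Efficiency = (1 - 0.0467353)*100 = 95.326 %


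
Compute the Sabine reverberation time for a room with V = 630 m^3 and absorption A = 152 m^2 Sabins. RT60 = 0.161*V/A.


RT60 = 0.161 * 630 / 152 = 0.6673 s


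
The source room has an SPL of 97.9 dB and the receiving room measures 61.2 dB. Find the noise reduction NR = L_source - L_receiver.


NR = L_source - L_receiver (difference between source and receiving room levels)
NR = 97.9 - 61.2 = 36.7 dB


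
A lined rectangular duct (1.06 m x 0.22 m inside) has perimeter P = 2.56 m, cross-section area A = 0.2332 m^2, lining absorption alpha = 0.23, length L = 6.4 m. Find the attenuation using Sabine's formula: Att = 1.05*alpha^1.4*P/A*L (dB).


alpha^1.4 = 0.23^1.4 = 0.127767
Attenuation rate = 1.05 * alpha^1.4 * P / A
= 1.05 * 0.127767 * 2.56 / 0.2332 = 1.47272 dB/m
Total Att = 1.47272 * 6.4 = 9.4254 dB


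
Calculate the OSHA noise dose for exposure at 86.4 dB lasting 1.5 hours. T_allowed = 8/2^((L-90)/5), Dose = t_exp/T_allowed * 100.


T_allowed = 8 / 2^((86.4 - 90)/5) = 13.1775 hr
Dose = 1.5 / 13.1775 * 100 = 11.383 %


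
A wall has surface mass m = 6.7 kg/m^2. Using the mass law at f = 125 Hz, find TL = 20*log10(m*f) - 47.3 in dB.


m * f = 6.7 * 125 = 837.5
20*log10(837.5) = 58.4597 dB
TL = 58.4597 - 47.3 = 11.16 dB


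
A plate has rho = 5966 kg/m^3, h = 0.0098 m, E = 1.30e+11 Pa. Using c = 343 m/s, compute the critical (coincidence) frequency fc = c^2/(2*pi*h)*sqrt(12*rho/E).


12*rho/E = 12*5966/1.30e+11 = 5.50708e-07
sqrt(12*rho/E) = sqrt(5.50708e-07) = 0.000742097
c^2/(2*pi*h) = 343^2/(2*pi*0.0098) = 1.91066e+06
fc = 1.91066e+06 * 0.000742097 = 1417.9 Hz


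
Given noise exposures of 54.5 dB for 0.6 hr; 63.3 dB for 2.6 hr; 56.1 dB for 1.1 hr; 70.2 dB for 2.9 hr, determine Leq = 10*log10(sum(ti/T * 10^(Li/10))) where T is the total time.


T_total = 0.6 + 2.6 + 1.1 + 2.9 = 7.2 hr
(0.6/7.2) * 10^(54.5/10) = 23486.5
(2.6/7.2) * 10^(63.3/10) = 772042
(1.1/7.2) * 10^(56.1/10) = 62238.7
(2.9/7.2) * 10^(70.2/10) = 4.2176e+06
Sum = 23486.5 + 772042 + 62238.7 + 4.2176e+06 = 5.07537e+06
Leq = 10*log10(5.07537e+06) = 67.055 dB


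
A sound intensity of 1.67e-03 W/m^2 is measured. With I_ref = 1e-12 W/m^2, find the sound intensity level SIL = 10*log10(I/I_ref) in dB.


I / I_ref = 1.67e-03 / 1e-12 = 1.67e+09
SIL = 10 * log10(1.67e+09) = 92.227 dB


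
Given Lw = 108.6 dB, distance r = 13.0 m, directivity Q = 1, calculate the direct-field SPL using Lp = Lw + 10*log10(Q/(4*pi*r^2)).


4*pi*r^2 = 4*pi*13.0^2 = 2123.72 m^2
Q / (4*pi*r^2) = 1 / 2123.72 = 0.000470872
Lp = 108.6 + 10*log10(0.000470872) = 75.329 dB


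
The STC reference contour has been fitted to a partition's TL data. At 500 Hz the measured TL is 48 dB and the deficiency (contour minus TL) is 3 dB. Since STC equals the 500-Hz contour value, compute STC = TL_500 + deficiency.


By ASTM E413, STC = value of the fitted reference contour at 500 Hz.
Contour value at 500 Hz = TL_500 + deficiency = 48 + 3 = 51
STC = 51


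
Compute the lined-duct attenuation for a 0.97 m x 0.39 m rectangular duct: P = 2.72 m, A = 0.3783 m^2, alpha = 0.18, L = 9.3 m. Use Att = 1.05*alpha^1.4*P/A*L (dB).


alpha^1.4 = 0.18^1.4 = 0.0906529
Attenuation rate = 1.05 * alpha^1.4 * P / A
= 1.05 * 0.0906529 * 2.72 / 0.3783 = 0.68439 dB/m
Total Att = 0.68439 * 9.3 = 6.3648 dB


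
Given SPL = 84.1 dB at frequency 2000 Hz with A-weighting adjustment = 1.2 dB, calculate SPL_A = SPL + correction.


A-weighting table: 2000 Hz -> 1.2 dB correction
SPL_A = SPL + correction = 84.1 + (1.2) = 85.3 dBA


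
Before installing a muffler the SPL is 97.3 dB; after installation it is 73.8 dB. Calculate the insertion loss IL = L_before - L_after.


Insertion loss = SPL without muffler - SPL with muffler
IL = 97.3 - 73.8 = 23.5 dB


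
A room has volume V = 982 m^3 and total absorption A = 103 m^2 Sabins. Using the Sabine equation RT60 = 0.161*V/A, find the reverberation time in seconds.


RT60 = 0.161 * 982 / 103 = 1.535 s


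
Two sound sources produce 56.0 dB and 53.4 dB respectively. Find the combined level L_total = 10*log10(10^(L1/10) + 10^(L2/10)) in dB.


10^(56.0/10) = 398107
10^(53.4/10) = 218776
Sum = 398107 + 218776 = 616883
L_total = 10*log10(616883) = 57.902 dB


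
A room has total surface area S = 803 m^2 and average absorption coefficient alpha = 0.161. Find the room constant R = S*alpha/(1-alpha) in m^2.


R = 803 * 0.161 / (1 - 0.161) = 154.09 m^2


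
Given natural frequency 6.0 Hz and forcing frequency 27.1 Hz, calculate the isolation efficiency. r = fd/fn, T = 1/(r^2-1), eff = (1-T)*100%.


r = 27.1 / 6.0 = 4.51667
r^2 - 1 = 4.51667^2 - 1 = 19.4003
T = 1/19.4003 = 0.0515456
Efficiency = (1 - 0.0515456)*100 = 94.845 %


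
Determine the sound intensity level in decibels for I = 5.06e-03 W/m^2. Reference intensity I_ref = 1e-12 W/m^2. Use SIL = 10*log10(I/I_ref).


I / I_ref = 5.06e-03 / 1e-12 = 5.06e+09
SIL = 10 * log10(5.06e+09) = 97.042 dB


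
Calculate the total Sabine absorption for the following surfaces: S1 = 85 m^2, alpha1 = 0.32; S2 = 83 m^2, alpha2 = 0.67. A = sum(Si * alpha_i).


85 * 0.32 = 27.2
83 * 0.67 = 55.61
A_total = 27.2 + 55.61 = 82.81 m^2


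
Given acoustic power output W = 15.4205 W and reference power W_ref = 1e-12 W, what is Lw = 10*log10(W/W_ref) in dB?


W / W_ref = 15.4205 / 1e-12 = 1.54205e+13
Lw = 10 * log10(1.54205e+13) = 131.88 dB


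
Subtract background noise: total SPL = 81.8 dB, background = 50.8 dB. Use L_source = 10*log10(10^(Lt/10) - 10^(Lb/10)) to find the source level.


10^(81.8/10) = 1.51356e+08
10^(50.8/10) = 120226
Difference = 1.51356e+08 - 120226 = 1.51236e+08
L_source = 10*log10(1.51236e+08) = 81.797 dB


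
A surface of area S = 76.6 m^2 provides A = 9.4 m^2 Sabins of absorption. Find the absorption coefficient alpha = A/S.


Absorption coefficient = absorbed power / incident power
alpha = A / S = 9.4 / 76.6 = 0.12272


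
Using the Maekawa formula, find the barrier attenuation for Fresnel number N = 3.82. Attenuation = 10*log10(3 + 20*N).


3 + 20*N = 3 + 20*3.82 = 79.4
Att = 10*log10(79.4) = 18.998 dB


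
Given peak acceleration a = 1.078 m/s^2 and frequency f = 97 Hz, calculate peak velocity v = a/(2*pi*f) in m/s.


omega = 2*pi*f = 2*pi*97 = 609.469 rad/s
v = a / omega = 1.078 / 609.469 = 0.0017688 m/s


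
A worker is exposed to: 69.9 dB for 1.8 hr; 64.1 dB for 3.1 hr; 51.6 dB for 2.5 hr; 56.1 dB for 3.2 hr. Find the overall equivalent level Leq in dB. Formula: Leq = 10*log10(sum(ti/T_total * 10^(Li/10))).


T_total = 1.8 + 3.1 + 2.5 + 3.2 = 10.6 hr
(1.8/10.6) * 10^(69.9/10) = 1.65946e+06
(3.1/10.6) * 10^(64.1/10) = 751720
(2.5/10.6) * 10^(51.6/10) = 34090.6
(3.2/10.6) * 10^(56.1/10) = 122983
Sum = 1.65946e+06 + 751720 + 34090.6 + 122983 = 2.56825e+06
Leq = 10*log10(2.56825e+06) = 64.096 dB


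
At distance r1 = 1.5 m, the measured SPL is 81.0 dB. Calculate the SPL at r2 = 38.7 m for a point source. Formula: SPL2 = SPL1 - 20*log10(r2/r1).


r2/r1 = 38.7/1.5 = 25.8
Correction = 20*log10(25.8) = 28.2324 dB
SPL2 = 81.0 - 28.2324 = 52.768 dB


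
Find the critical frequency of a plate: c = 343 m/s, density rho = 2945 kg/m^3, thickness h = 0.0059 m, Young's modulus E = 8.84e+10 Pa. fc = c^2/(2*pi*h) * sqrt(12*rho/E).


12*rho/E = 12*2945/8.84e+10 = 3.99774e-07
sqrt(12*rho/E) = sqrt(3.99774e-07) = 0.000632277
c^2/(2*pi*h) = 343^2/(2*pi*0.0059) = 3.17363e+06
fc = 3.17363e+06 * 0.000632277 = 2006.6 Hz


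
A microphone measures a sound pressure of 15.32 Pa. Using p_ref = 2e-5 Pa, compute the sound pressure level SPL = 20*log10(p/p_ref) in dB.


p / p_ref = 15.32 / 2e-5 = 766000
SPL = 20 * log10(766000) = 117.68 dB


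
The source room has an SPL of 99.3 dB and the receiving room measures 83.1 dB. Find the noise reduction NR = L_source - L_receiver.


NR = L_source - L_receiver (difference between source and receiving room levels)
NR = 99.3 - 83.1 = 16.2 dB


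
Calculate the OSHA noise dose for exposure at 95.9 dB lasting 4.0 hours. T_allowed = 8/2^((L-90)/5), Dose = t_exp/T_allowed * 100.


T_allowed = 8 / 2^((95.9 - 90)/5) = 3.53081 hr
Dose = 4.0 / 3.53081 * 100 = 113.29 %


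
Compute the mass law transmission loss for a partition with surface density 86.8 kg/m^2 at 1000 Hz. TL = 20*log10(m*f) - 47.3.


m * f = 86.8 * 1000 = 86800
20*log10(86800) = 98.7704 dB
TL = 98.7704 - 47.3 = 51.47 dB


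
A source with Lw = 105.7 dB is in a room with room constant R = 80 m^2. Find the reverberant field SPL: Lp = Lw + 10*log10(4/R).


4/R = 4/80 = 0.05
Lp = 105.7 + 10*log10(0.05) = 92.69 dB


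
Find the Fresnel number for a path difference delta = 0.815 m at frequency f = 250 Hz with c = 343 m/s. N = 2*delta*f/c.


N = 2*delta*f/c = 2*delta/lambda, where lambda = c/f
lambda = 343 / 250 = 1.372 m
N = 2 * 0.815 / 1.372 = 1.188


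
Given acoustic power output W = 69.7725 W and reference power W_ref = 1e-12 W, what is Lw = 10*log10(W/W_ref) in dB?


W / W_ref = 69.7725 / 1e-12 = 6.97725e+13
Lw = 10 * log10(6.97725e+13) = 138.44 dB


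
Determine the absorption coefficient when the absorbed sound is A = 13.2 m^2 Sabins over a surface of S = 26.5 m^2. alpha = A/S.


Absorption coefficient = absorbed power / incident power
alpha = A / S = 13.2 / 26.5 = 0.49811


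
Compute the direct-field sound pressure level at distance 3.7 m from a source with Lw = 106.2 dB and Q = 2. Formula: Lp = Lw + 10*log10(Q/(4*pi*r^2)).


4*pi*r^2 = 4*pi*3.7^2 = 172.034 m^2
Q / (4*pi*r^2) = 2 / 172.034 = 0.0116256
Lp = 106.2 + 10*log10(0.0116256) = 86.854 dB


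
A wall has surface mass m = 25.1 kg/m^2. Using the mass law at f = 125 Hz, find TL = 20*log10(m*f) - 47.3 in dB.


m * f = 25.1 * 125 = 3137.5
20*log10(3137.5) = 69.9317 dB
TL = 69.9317 - 47.3 = 22.632 dB


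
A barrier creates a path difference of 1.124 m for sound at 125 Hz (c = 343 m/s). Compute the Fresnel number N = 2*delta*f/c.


N = 2*delta*f/c = 2*delta/lambda, where lambda = c/f
lambda = 343 / 125 = 2.744 m
N = 2 * 1.124 / 2.744 = 0.81924


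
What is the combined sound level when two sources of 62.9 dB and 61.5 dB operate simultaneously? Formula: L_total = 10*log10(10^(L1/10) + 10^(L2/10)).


10^(62.9/10) = 1.94984e+06
10^(61.5/10) = 1.41254e+06
Sum = 1.94984e+06 + 1.41254e+06 = 3.36238e+06
L_total = 10*log10(3.36238e+06) = 65.266 dB


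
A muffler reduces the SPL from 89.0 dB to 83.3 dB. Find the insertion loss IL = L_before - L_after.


Insertion loss = SPL without muffler - SPL with muffler
IL = 89.0 - 83.3 = 5.7 dB


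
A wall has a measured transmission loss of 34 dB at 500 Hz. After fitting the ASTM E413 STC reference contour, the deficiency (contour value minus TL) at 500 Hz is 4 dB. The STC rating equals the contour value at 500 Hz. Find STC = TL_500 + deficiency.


By ASTM E413, STC = value of the fitted reference contour at 500 Hz.
Contour value at 500 Hz = TL_500 + deficiency = 34 + 4 = 38
STC = 38


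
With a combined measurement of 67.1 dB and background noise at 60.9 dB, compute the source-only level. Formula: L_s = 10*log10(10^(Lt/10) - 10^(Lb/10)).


10^(67.1/10) = 5.12861e+06
10^(60.9/10) = 1.23027e+06
Difference = 5.12861e+06 - 1.23027e+06 = 3.89834e+06
L_source = 10*log10(3.89834e+06) = 65.909 dB


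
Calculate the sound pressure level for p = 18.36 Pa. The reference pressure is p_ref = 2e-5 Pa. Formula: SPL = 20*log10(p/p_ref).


p / p_ref = 18.36 / 2e-5 = 918000
SPL = 20 * log10(918000) = 119.26 dB


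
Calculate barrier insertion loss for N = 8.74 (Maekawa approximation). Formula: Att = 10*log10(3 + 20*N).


3 + 20*N = 3 + 20*8.74 = 177.8
Att = 10*log10(177.8) = 22.499 dB


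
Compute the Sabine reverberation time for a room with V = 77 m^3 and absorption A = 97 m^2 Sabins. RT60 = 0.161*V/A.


RT60 = 0.161 * 77 / 97 = 0.1278 s


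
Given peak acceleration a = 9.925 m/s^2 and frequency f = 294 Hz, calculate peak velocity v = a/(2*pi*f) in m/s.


omega = 2*pi*f = 2*pi*294 = 1847.26 rad/s
v = a / omega = 9.925 / 1847.26 = 0.0053728 m/s


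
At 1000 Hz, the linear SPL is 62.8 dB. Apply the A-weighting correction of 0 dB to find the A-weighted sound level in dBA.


A-weighting table: 1000 Hz -> 0 dB correction
SPL_A = SPL + correction = 62.8 + (0) = 62.8 dBA


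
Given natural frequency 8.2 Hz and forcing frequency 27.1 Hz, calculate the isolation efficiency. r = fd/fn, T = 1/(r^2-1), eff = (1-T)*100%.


r = 27.1 / 8.2 = 3.30488
r^2 - 1 = 3.30488^2 - 1 = 9.92223
T = 1/9.92223 = 0.100784
Efficiency = (1 - 0.100784)*100 = 89.922 %


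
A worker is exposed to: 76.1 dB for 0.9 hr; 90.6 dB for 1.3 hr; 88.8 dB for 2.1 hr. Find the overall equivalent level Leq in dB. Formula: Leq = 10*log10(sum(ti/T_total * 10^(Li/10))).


T_total = 0.9 + 1.3 + 2.1 = 4.3 hr
(0.9/4.3) * 10^(76.1/10) = 8.52656e+06
(1.3/4.3) * 10^(90.6/10) = 3.47116e+08
(2.1/4.3) * 10^(88.8/10) = 3.70468e+08
Sum = 8.52656e+06 + 3.47116e+08 + 3.70468e+08 = 7.26111e+08
Leq = 10*log10(7.26111e+08) = 88.61 dB


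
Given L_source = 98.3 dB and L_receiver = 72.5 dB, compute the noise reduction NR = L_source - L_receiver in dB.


NR = L_source - L_receiver (difference between source and receiving room levels)
NR = 98.3 - 72.5 = 25.8 dB


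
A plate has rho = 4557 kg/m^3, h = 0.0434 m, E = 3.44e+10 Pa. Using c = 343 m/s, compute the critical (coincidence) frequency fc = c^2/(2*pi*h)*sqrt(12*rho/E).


12*rho/E = 12*4557/3.44e+10 = 1.58965e-06
sqrt(12*rho/E) = sqrt(1.58965e-06) = 0.00126081
c^2/(2*pi*h) = 343^2/(2*pi*0.0434) = 431438
fc = 431438 * 0.00126081 = 543.96 Hz
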